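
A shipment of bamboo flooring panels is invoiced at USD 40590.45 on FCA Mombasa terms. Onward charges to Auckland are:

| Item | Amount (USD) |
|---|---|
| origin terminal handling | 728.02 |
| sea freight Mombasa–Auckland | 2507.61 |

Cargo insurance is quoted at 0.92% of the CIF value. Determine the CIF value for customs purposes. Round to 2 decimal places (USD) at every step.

Let C be the CIF value. C = FCA price + pre-shipment costs + freight + 0.92% × C
C − 0.92% × C = 40590.45 + 728.02 + 2507.61
0.9908 × C = 43826.08
C = 43826.08 / 0.9908 = 44233.02
Insurance premium = 0.92% × 44233.02 = 406.94

CIF value: USD 44233.02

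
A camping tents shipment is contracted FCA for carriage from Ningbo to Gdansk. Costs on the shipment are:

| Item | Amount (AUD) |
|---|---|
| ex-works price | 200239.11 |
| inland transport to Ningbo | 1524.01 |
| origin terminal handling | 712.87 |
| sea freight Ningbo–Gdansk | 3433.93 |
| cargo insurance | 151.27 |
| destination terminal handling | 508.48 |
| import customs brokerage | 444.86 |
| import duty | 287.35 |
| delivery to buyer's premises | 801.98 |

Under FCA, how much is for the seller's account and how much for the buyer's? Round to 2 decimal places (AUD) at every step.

FCA: the seller delivers export-cleared goods to the carrier; the buyer bears costs from that point.
Seller's account: goods 200239.11 + inland to port 1524.01 = 201763.12
Buyer's account: origin terminal 712.87 + freight 3433.93 + insurance 151.27 + destination terminal 508.48 + brokerage 444.86 + duty 287.35 + delivery 801.98 = 6340.74

Seller: AUD 201763.12; buyer: AUD 6340.74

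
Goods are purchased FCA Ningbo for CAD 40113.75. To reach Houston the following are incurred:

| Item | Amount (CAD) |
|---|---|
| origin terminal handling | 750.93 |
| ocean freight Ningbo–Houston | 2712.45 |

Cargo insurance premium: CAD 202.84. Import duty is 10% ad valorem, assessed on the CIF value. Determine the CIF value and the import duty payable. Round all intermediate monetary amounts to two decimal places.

CIF = FCA price + pre-shipment costs + freight + insurance
CIF = 40113.75 + 750.93 + 2712.45 + 202.84 = 43779.97
Import duty = 43779.97 × 10% = 4378.00

CIF value: CAD 43779.97; import duty: CAD 4378.00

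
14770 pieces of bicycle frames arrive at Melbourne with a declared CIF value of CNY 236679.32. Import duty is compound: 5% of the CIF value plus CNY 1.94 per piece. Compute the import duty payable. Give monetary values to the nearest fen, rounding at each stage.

Ad valorem component: 236679.32 × 5% = 11833.97
Specific component: 14770 × 1.94 = 28653.80
Import duty = 11833.97 + 28653.80 = 40487.77

Import duty: CNY 40487.77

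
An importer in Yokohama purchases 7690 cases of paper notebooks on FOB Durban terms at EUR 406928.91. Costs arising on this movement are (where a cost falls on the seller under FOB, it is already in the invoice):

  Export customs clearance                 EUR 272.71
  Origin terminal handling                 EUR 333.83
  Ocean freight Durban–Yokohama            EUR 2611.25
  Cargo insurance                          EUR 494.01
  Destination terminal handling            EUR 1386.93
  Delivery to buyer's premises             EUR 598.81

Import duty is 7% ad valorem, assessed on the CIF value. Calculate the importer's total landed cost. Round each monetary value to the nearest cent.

FOB: the seller bears costs until goods are on board at the origin port; the buyer bears freight, insurance and all costs thereafter.
Already in the invoice (seller's account under FOB): export clearance, origin terminal — exclude.
CIF value = FOB price + freight + insurance = 406928.91 + 2611.25 + 494.01 = 410034.17
Import duty = 410034.17 × 7% = 28702.39
Buyer bears: freight 2611.25 + insurance 494.01 + destination terminal 1386.93 + delivery 598.81 + duty 28702.39 = 33793.39
Landed cost = invoice 406928.91 + 33793.39 = 440722.30

Total landed cost: EUR 440722.30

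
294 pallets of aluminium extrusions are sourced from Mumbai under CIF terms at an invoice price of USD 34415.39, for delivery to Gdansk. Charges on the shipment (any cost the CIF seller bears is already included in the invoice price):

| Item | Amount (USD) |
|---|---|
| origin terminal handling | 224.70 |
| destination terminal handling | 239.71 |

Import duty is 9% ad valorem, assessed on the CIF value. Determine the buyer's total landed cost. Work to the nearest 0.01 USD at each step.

CIF: the seller pays costs through ocean freight and marine insurance to the destination port.
Already in the invoice (seller's account under CIF): origin terminal — exclude.
The CIF price already equals the CIF value: 34415.39
Import duty = 34415.39 × 9% = 3097.39
Buyer bears: destination terminal 239.71 + duty 3097.39 = 3337.10
Landed cost = invoice 34415.39 + 3337.10 = 37752.49

Total landed cost: USD 37752.49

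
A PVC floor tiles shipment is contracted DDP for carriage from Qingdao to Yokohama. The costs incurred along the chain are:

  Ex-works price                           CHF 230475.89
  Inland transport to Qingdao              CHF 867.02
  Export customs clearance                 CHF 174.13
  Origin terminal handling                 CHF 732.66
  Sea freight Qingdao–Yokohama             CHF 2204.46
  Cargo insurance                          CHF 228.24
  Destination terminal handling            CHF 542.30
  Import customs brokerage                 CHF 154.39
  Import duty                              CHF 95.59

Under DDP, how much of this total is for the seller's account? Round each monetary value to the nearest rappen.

DDP: the seller bears all costs including import duty.
Seller's account: goods 230475.89 + inland to port 867.02 + export clearance 174.13 + origin terminal 732.66 + freight 2204.46 + insurance 228.24 + destination terminal 542.30 + brokerage 154.39 + duty 95.59 = 235474.68
Buyer's account: 0.00

Seller's account: CHF 235474.68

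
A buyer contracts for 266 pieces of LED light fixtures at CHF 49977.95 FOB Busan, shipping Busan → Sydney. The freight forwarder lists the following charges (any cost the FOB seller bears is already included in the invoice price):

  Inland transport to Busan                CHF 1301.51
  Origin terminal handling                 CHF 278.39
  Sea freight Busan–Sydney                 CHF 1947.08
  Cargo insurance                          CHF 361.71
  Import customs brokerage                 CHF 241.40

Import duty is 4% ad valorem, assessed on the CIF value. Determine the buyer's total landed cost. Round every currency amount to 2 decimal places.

Total landed cost: CHF 54619.61

FOB: the seller bears costs until goods are on board at the origin port; the buyer bears freight, insurance and all costs thereafter.
Already in the invoice (seller's account under FOB): inland to port, origin terminal — exclude.
CIF value = FOB price + freight + insurance = 49977.95 + 1947.08 + 361.71 = 52286.74
Import duty = 52286.74 × 4% = 2091.47
Buyer bears: freight 1947.08 + insurance 361.71 + brokerage 241.40 + duty 2091.47 = 4641.66
Landed cost = invoice 49977.95 + 4641.66 = 54619.61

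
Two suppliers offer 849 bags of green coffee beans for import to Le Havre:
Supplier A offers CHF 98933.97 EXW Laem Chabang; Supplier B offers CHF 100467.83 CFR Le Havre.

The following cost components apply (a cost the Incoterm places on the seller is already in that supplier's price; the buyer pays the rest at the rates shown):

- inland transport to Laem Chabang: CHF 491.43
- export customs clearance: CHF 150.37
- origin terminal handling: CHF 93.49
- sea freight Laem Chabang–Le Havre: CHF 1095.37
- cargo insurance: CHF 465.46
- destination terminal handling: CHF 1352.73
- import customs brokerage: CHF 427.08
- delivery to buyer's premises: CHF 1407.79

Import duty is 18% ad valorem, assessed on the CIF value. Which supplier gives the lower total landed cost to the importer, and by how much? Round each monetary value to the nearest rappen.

Supplier B is cheaper by CHF 350.23

Supplier A (EXW):
CIF value = EXW price + inland to port + export clearance + origin terminal + freight + insurance = 98933.97 + 491.43 + 150.37 + 93.49 + 1095.37 + 465.46 = 101230.09
Import duty = 101230.09 × 18% = 18221.42
Buyer bears (A): 491.43 + 150.37 + 93.49 + 1095.37 + 465.46 + 1352.73 + 427.08 + 1407.79 = 5483.72
Landed cost (A) = invoice 98933.97 + 5483.72 + duty 18221.42 = 122639.11
Supplier B (CFR):
CIF value = CFR price + insurance = 100467.83 + 465.46 = 100933.29
Import duty = 100933.29 × 18% = 18167.99
Buyer bears (B): 465.46 + 1352.73 + 427.08 + 1407.79 = 3653.06
Landed cost (B) = invoice 100467.83 + 3653.06 + duty 18167.99 = 122288.88
Difference = |122639.11 − 122288.88| = 350.23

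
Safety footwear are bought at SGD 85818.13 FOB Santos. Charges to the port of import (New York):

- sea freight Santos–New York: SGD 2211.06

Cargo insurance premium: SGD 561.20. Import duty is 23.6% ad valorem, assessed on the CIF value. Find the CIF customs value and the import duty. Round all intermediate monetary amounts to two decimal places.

CIF = FOB price + freight + insurance
CIF = 85818.13 + 2211.06 + 561.20 = 88590.39
Import duty = 88590.39 × 23.6% = 20907.33

CIF value: SGD 88590.39; import duty: SGD 20907.33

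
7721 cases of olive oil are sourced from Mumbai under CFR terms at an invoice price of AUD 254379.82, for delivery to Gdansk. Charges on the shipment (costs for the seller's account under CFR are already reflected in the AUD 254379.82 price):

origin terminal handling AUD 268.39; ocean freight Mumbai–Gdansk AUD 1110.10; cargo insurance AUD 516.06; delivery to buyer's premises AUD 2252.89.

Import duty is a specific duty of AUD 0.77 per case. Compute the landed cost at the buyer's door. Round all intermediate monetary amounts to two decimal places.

Total landed cost: AUD 263093.94

CFR: the seller pays costs through ocean freight to the destination port, but not insurance.
Already in the invoice (seller's account under CFR): origin terminal, freight — exclude.
CIF value = CFR price + insurance = 254379.82 + 516.06 = 254895.88
Import duty = 7721 × 0.77 = 5945.17
Buyer bears: insurance 516.06 + delivery 2252.89 + duty 5945.17 = 8714.12
Landed cost = invoice 254379.82 + 8714.12 = 263093.94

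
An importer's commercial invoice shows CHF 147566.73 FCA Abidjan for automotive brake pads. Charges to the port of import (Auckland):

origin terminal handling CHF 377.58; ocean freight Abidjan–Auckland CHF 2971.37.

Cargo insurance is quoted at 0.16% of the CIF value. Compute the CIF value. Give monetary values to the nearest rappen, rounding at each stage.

CIF value: CHF 151157.53

Let C be the CIF value. C = FCA price + pre-shipment costs + freight + 0.16% × C
C − 0.16% × C = 147566.73 + 377.58 + 2971.37
0.9984 × C = 150915.68
C = 150915.68 / 0.9984 = 151157.53
Insurance premium = 0.16% × 151157.53 = 241.85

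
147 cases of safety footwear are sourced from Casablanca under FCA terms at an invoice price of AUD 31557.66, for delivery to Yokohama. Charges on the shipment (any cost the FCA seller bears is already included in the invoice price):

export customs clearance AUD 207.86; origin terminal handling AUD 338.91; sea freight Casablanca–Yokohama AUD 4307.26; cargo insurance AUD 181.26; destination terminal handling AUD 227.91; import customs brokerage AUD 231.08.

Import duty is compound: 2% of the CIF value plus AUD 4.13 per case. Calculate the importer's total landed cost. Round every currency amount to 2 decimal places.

FCA: the seller delivers export-cleared goods to the carrier; the buyer bears costs from that point.
Already in the invoice (seller's account under FCA): export clearance — exclude.
CIF value = FCA price + origin terminal + freight + insurance = 31557.66 + 338.91 + 4307.26 + 181.26 = 36385.09
Ad valorem component: 36385.09 × 2% = 727.70
Specific component: 147 × 4.13 = 607.11
Import duty = 727.70 + 607.11 = 1334.81
Buyer bears: origin terminal 338.91 + freight 4307.26 + insurance 181.26 + destination terminal 227.91 + brokerage 231.08 + duty 1334.81 = 6621.23
Landed cost = invoice 31557.66 + 6621.23 = 38178.89

Total landed cost: AUD 38178.89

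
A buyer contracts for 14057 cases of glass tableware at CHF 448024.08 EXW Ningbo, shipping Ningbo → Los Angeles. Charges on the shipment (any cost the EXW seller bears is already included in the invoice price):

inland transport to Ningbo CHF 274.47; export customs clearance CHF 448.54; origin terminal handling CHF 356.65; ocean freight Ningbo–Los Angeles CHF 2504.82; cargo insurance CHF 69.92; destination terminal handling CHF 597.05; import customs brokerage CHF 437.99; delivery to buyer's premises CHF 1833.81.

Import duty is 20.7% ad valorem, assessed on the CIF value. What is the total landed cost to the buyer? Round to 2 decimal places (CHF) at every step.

Total landed cost: CHF 548044.78

EXW: the seller makes goods available at their premises; the buyer bears all onward costs.
CIF value = EXW price + inland to port + export clearance + origin terminal + freight + insurance = 448024.08 + 274.47 + 448.54 + 356.65 + 2504.82 + 69.92 = 451678.48
Import duty = 451678.48 × 20.7% = 93497.45
Buyer bears: inland to port 274.47 + export clearance 448.54 + origin terminal 356.65 + freight 2504.82 + insurance 69.92 + destination terminal 597.05 + brokerage 437.99 + delivery 1833.81 + duty 93497.45 = 100020.70
Landed cost = invoice 448024.08 + 100020.70 = 548044.78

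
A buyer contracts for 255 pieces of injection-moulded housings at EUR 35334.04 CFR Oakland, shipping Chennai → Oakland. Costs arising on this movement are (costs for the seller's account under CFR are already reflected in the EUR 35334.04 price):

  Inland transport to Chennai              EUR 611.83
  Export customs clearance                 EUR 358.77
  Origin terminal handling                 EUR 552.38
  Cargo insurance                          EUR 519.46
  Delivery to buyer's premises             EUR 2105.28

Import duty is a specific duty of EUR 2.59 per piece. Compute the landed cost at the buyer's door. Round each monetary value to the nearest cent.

Total landed cost: EUR 38619.23

CFR: the seller pays costs through ocean freight to the destination port, but not insurance.
Already in the invoice (seller's account under CFR): inland to port, export clearance, origin terminal — exclude.
CIF value = CFR price + insurance = 35334.04 + 519.46 = 35853.50
Import duty = 255 × 2.59 = 660.45
Buyer bears: insurance 519.46 + delivery 2105.28 + duty 660.45 = 3285.19
Landed cost = invoice 35334.04 + 3285.19 = 38619.23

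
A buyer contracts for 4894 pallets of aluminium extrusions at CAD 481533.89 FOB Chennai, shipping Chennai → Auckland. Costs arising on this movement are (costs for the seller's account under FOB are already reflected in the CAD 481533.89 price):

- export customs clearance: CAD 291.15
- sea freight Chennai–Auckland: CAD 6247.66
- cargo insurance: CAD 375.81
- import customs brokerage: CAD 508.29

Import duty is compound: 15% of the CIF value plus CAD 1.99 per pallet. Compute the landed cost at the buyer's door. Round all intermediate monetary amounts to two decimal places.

FOB: the seller bears costs until goods are on board at the origin port; the buyer bears freight, insurance and all costs thereafter.
Already in the invoice (seller's account under FOB): export clearance — exclude.
CIF value = FOB price + freight + insurance = 481533.89 + 6247.66 + 375.81 = 488157.36
Ad valorem component: 488157.36 × 15% = 73223.60
Specific component: 4894 × 1.99 = 9739.06
Import duty = 73223.60 + 9739.06 = 82962.66
Buyer bears: freight 6247.66 + insurance 375.81 + brokerage 508.29 + duty 82962.66 = 90094.42
Landed cost = invoice 481533.89 + 90094.42 = 571628.31

Total landed cost: CAD 571628.31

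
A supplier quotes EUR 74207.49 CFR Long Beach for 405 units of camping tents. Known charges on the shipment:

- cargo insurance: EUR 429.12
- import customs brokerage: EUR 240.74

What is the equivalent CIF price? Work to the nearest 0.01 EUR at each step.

Not relevant to the conversion: brokerage — on the buyer under both terms; not part of either seller's price.
From CFR to CIF, the seller additionally bears: insurance.
CIF price = 74207.49 + 429.12 = 74636.61

CIF price: EUR 74636.61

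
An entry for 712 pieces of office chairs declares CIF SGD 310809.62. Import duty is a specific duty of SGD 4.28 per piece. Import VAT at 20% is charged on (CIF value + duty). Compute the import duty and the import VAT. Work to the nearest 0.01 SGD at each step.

Import duty: SGD 3047.36; import VAT: SGD 62771.40

Import duty = 712 × 4.28 = 3047.36
VAT base = CIF + duty = 310809.62 + 3047.36 = 313856.98
Import VAT = 313856.98 × 20% = 62771.40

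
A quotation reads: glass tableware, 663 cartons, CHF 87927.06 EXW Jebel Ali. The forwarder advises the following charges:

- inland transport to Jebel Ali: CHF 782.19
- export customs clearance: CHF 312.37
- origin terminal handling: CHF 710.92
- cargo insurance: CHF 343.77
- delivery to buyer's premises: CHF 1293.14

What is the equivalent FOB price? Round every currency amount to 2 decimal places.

FOB price: CHF 89732.54

Not relevant to the conversion: insurance, delivery — on the buyer under both terms; not part of either seller's price.
From EXW to FOB, the seller additionally bears: inland to port, export clearance, origin terminal.
FOB price = 87927.06 + 782.19 + 312.37 + 710.92 = 89732.54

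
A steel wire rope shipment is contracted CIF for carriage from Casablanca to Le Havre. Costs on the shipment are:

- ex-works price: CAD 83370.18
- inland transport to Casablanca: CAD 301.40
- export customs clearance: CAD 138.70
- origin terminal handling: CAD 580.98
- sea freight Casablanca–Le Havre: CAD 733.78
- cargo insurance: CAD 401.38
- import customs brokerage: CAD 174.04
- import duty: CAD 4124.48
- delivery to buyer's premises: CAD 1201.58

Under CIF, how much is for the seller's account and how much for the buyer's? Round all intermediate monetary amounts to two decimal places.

CIF: the seller pays costs through ocean freight and marine insurance to the destination port.
Seller's account: goods 83370.18 + inland to port 301.40 + export clearance 138.70 + origin terminal 580.98 + freight 733.78 + insurance 401.38 = 85526.42
Buyer's account: brokerage 174.04 + duty 4124.48 + delivery 1201.58 = 5500.10

Seller: CAD 85526.42; buyer: CAD 5500.10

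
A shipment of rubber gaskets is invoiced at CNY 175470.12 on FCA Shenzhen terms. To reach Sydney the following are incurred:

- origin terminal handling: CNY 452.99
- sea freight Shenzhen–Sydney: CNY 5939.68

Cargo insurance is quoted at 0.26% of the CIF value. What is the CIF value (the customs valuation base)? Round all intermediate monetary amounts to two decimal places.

Let C be the CIF value. C = FCA price + pre-shipment costs + freight + 0.26% × C
C − 0.26% × C = 175470.12 + 452.99 + 5939.68
0.9974 × C = 181862.79
C = 181862.79 / 0.9974 = 182336.87
Insurance premium = 0.26% × 182336.87 = 474.08

CIF value: CNY 182336.87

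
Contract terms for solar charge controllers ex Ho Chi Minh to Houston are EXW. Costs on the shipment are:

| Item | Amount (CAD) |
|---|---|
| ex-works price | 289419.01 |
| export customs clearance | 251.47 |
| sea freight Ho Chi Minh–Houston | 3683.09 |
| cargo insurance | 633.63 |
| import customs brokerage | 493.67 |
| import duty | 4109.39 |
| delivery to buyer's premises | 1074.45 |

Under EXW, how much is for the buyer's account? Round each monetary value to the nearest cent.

Buyer's account: CAD 10245.70

EXW: the seller makes goods available at their premises; the buyer bears all onward costs.
Seller's account: goods 289419.01 = 289419.01
Buyer's account: export clearance 251.47 + freight 3683.09 + insurance 633.63 + brokerage 493.67 + duty 4109.39 + delivery 1074.45 = 10245.70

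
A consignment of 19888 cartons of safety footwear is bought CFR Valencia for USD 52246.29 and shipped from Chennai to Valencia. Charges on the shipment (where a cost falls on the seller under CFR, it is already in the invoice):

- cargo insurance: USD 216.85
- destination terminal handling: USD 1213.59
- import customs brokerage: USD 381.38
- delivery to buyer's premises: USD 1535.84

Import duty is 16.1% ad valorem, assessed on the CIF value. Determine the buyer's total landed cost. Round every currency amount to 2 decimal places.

CFR: the seller pays costs through ocean freight to the destination port, but not insurance.
CIF value = CFR price + insurance = 52246.29 + 216.85 = 52463.14
Import duty = 52463.14 × 16.1% = 8446.57
Buyer bears: insurance 216.85 + destination terminal 1213.59 + brokerage 381.38 + delivery 1535.84 + duty 8446.57 = 11794.23
Landed cost = invoice 52246.29 + 11794.23 = 64040.52

Total landed cost: USD 64040.52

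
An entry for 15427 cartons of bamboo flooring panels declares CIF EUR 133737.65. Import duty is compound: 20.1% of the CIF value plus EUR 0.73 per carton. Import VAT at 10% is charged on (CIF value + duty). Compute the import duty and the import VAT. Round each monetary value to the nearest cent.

Ad valorem component: 133737.65 × 20.1% = 26881.27
Specific component: 15427 × 0.73 = 11261.71
Import duty = 26881.27 + 11261.71 = 38142.98
VAT base = CIF + duty = 133737.65 + 38142.98 = 171880.63
Import VAT = 171880.63 × 10% = 17188.06

Import duty: EUR 38142.98; import VAT: EUR 17188.06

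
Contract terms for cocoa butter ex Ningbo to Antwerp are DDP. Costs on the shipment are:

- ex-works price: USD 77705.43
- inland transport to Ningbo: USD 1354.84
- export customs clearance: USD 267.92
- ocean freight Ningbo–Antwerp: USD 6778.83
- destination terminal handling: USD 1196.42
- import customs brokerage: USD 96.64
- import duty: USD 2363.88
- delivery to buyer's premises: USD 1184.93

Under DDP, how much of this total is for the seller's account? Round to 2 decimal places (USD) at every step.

DDP: the seller bears all costs including import duty.
Seller's account: goods 77705.43 + inland to port 1354.84 + export clearance 267.92 + freight 6778.83 + destination terminal 1196.42 + brokerage 96.64 + duty 2363.88 + delivery 1184.93 = 90948.89
Buyer's account: 0.00

Seller's account: USD 90948.89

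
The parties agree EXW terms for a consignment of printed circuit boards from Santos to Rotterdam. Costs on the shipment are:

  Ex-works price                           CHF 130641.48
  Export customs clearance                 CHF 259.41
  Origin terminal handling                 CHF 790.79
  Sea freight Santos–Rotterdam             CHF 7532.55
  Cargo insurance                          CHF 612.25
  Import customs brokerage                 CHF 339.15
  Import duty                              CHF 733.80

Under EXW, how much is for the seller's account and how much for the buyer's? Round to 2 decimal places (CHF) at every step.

EXW: the seller makes goods available at their premises; the buyer bears all onward costs.
Seller's account: goods 130641.48 = 130641.48
Buyer's account: export clearance 259.41 + origin terminal 790.79 + freight 7532.55 + insurance 612.25 + brokerage 339.15 + duty 733.80 = 10267.95

Seller: CHF 130641.48; buyer: CHF 10267.95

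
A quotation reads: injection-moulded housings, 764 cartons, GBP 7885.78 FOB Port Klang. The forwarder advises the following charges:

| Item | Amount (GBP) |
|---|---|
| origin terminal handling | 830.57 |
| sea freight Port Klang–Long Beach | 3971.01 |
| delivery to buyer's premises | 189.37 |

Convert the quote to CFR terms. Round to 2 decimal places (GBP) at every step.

Not relevant to the conversion: origin terminal — on the seller under both FOB and CFR; already in the FOB price and stays in the CFR price. delivery — on the buyer under both terms; not part of either seller's price.
From FOB to CFR, the seller additionally bears: freight.
CFR price = 7885.78 + 3971.01 = 11856.79

CFR price: GBP 11856.79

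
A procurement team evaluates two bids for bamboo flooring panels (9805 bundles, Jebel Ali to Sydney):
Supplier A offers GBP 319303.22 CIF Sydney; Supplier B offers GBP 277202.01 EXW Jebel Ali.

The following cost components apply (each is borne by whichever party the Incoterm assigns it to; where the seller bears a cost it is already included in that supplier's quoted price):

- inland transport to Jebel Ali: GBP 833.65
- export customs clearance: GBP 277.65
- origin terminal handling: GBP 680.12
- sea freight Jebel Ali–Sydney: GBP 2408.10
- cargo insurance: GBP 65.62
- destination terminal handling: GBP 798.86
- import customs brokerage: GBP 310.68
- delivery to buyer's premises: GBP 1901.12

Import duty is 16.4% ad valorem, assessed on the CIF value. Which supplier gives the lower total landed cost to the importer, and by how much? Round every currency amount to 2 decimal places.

Supplier A (CIF):
The CIF price already equals the CIF value: 319303.22
Import duty = 319303.22 × 16.4% = 52365.73
Buyer bears (A): 798.86 + 310.68 + 1901.12 = 3010.66
Landed cost (A) = invoice 319303.22 + 3010.66 + duty 52365.73 = 374679.61
Supplier B (EXW):
CIF value = EXW price + inland to port + export clearance + origin terminal + freight + insurance = 277202.01 + 833.65 + 277.65 + 680.12 + 2408.10 + 65.62 = 281467.15
Import duty = 281467.15 × 16.4% = 46160.61
Buyer bears (B): 833.65 + 277.65 + 680.12 + 2408.10 + 65.62 + 798.86 + 310.68 + 1901.12 = 7275.80
Landed cost (B) = invoice 277202.01 + 7275.80 + duty 46160.61 = 330638.42
Difference = |374679.61 − 330638.42| = 44041.19

Supplier B is cheaper by GBP 44041.19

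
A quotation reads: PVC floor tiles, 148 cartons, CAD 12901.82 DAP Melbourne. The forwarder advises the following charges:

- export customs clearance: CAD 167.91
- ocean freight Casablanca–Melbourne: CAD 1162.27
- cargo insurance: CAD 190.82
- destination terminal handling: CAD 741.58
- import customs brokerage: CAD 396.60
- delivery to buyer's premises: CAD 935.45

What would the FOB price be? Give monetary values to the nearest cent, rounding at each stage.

Not relevant to the conversion: export clearance — on the seller under both DAP and FOB; already in the DAP price and stays in the FOB price. brokerage — on the buyer under both terms; not part of either seller's price.
From DAP to FOB, the seller no longer bears: freight, insurance, destination terminal, delivery.
FOB price = 12901.82 − 1162.27 − 190.82 − 741.58 − 935.45 = 9871.70

FOB price: CAD 9871.70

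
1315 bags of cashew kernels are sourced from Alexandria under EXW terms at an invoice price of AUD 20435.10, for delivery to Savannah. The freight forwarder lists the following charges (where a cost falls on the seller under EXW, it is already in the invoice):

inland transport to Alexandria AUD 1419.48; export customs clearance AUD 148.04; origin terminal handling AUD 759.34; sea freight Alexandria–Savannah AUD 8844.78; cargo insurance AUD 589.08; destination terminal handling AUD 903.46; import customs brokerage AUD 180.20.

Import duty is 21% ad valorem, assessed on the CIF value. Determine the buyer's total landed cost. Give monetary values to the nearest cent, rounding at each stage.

EXW: the seller makes goods available at their premises; the buyer bears all onward costs.
CIF value = EXW price + inland to port + export clearance + origin terminal + freight + insurance = 20435.10 + 1419.48 + 148.04 + 759.34 + 8844.78 + 589.08 = 32195.82
Import duty = 32195.82 × 21% = 6761.12
Buyer bears: inland to port 1419.48 + export clearance 148.04 + origin terminal 759.34 + freight 8844.78 + insurance 589.08 + destination terminal 903.46 + brokerage 180.20 + duty 6761.12 = 19605.50
Landed cost = invoice 20435.10 + 19605.50 = 40040.60

Total landed cost: AUD 40040.60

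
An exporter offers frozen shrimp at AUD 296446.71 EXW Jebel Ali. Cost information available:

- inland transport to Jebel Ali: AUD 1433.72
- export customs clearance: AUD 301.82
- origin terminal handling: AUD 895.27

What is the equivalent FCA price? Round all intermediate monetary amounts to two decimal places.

Not relevant to the conversion: origin terminal — on the buyer under both terms; not part of either seller's price.
From EXW to FCA, the seller additionally bears: inland to port, export clearance.
FCA price = 296446.71 + 1433.72 + 301.82 = 298182.25

FCA price: AUD 298182.25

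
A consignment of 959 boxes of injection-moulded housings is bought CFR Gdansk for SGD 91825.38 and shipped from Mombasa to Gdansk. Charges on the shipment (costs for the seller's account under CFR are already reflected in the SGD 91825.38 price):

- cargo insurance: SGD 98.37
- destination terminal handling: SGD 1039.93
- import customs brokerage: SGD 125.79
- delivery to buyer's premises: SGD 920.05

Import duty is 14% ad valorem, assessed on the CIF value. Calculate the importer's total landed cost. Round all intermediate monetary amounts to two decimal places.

Total landed cost: SGD 106878.85

CFR: the seller pays costs through ocean freight to the destination port, but not insurance.
CIF value = CFR price + insurance = 91825.38 + 98.37 = 91923.75
Import duty = 91923.75 × 14% = 12869.33
Buyer bears: insurance 98.37 + destination terminal 1039.93 + brokerage 125.79 + delivery 920.05 + duty 12869.33 = 15053.47
Landed cost = invoice 91825.38 + 15053.47 = 106878.85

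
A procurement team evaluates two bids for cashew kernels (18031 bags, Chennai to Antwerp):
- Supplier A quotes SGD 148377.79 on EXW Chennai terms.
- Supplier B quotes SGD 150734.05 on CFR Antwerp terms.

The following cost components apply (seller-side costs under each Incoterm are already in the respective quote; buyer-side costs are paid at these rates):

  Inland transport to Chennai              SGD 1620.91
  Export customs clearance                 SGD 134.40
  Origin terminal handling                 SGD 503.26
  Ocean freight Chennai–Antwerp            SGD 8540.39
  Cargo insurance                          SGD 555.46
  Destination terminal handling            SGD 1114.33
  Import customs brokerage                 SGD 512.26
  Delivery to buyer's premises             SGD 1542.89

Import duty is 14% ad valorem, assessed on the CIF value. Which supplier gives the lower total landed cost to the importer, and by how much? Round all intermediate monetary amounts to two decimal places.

Supplier A (EXW):
CIF value = EXW price + inland to port + export clearance + origin terminal + freight + insurance = 148377.79 + 1620.91 + 134.40 + 503.26 + 8540.39 + 555.46 = 159732.21
Import duty = 159732.21 × 14% = 22362.51
Buyer bears (A): 1620.91 + 134.40 + 503.26 + 8540.39 + 555.46 + 1114.33 + 512.26 + 1542.89 = 14523.90
Landed cost (A) = invoice 148377.79 + 14523.90 + duty 22362.51 = 185264.20
Supplier B (CFR):
CIF value = CFR price + insurance = 150734.05 + 555.46 = 151289.51
Import duty = 151289.51 × 14% = 21180.53
Buyer bears (B): 555.46 + 1114.33 + 512.26 + 1542.89 = 3724.94
Landed cost (B) = invoice 150734.05 + 3724.94 + duty 21180.53 = 175639.52
Difference = |185264.20 − 175639.52| = 9624.68

Supplier B is cheaper by SGD 9624.68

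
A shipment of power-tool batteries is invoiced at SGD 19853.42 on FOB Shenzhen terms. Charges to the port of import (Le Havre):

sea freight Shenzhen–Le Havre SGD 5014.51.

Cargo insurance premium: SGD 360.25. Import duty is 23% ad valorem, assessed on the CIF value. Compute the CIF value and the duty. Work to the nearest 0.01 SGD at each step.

CIF = FOB price + freight + insurance
CIF = 19853.42 + 5014.51 + 360.25 = 25228.18
Import duty = 25228.18 × 23% = 5802.48

CIF value: SGD 25228.18; import duty: SGD 5802.48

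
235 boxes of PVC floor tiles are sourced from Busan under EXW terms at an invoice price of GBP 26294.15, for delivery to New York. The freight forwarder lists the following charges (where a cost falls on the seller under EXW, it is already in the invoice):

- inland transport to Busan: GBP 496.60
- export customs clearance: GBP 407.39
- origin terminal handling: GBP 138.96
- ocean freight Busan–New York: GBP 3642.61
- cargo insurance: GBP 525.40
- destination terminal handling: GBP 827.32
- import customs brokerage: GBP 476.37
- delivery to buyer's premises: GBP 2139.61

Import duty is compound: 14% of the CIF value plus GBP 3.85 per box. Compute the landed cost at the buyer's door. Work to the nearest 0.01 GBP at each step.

Total landed cost: GBP 40263.88

EXW: the seller makes goods available at their premises; the buyer bears all onward costs.
CIF value = EXW price + inland to port + export clearance + origin terminal + freight + insurance = 26294.15 + 496.60 + 407.39 + 138.96 + 3642.61 + 525.40 = 31505.11
Ad valorem component: 31505.11 × 14% = 4410.72
Specific component: 235 × 3.85 = 904.75
Import duty = 4410.72 + 904.75 = 5315.47
Buyer bears: inland to port 496.60 + export clearance 407.39 + origin terminal 138.96 + freight 3642.61 + insurance 525.40 + destination terminal 827.32 + brokerage 476.37 + delivery 2139.61 + duty 5315.47 = 13969.73
Landed cost = invoice 26294.15 + 13969.73 = 40263.88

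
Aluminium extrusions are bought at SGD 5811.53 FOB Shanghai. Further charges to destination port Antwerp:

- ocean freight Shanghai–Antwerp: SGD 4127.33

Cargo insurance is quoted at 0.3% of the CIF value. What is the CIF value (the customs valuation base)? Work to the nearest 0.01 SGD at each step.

Let C be the CIF value. C = FOB price + freight + 0.3% × C
C − 0.3% × C = 5811.53 + 4127.33
0.997 × C = 9938.86
C = 9938.86 / 0.997 = 9968.77
Insurance premium = 0.3% × 9968.77 = 29.91

CIF value: SGD 9968.77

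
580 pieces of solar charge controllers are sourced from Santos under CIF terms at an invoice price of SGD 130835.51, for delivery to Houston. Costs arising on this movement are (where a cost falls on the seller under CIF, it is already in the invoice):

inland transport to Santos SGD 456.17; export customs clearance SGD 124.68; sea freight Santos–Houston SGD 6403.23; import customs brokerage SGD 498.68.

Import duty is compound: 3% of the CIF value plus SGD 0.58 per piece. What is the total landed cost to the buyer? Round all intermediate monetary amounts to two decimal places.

Total landed cost: SGD 135595.66

CIF: the seller pays costs through ocean freight and marine insurance to the destination port.
Already in the invoice (seller's account under CIF): inland to port, export clearance, freight — exclude.
The CIF price already equals the CIF value: 130835.51
Ad valorem component: 130835.51 × 3% = 3925.07
Specific component: 580 × 0.58 = 336.40
Import duty = 3925.07 + 336.40 = 4261.47
Buyer bears: brokerage 498.68 + duty 4261.47 = 4760.15
Landed cost = invoice 130835.51 + 4760.15 = 135595.66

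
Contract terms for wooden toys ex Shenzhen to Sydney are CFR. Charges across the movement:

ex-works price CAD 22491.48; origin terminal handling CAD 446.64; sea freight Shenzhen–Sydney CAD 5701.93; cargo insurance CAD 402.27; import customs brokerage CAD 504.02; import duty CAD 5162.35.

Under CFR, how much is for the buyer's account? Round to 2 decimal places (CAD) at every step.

Buyer's account: CAD 6068.64

CFR: the seller pays costs through ocean freight to the destination port, but not insurance.
Seller's account: goods 22491.48 + origin terminal 446.64 + freight 5701.93 = 28640.05
Buyer's account: insurance 402.27 + brokerage 504.02 + duty 5162.35 = 6068.64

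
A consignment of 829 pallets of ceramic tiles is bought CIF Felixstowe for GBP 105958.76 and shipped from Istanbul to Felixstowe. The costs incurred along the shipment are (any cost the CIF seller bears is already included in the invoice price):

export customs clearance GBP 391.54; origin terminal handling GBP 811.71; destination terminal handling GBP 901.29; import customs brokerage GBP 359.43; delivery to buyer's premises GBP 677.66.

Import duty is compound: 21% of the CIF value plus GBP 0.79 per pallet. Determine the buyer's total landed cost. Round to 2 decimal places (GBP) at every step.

CIF: the seller pays costs through ocean freight and marine insurance to the destination port.
Already in the invoice (seller's account under CIF): export clearance, origin terminal — exclude.
The CIF price already equals the CIF value: 105958.76
Ad valorem component: 105958.76 × 21% = 22251.34
Specific component: 829 × 0.79 = 654.91
Import duty = 22251.34 + 654.91 = 22906.25
Buyer bears: destination terminal 901.29 + brokerage 359.43 + delivery 677.66 + duty 22906.25 = 24844.63
Landed cost = invoice 105958.76 + 24844.63 = 130803.39

Total landed cost: GBP 130803.39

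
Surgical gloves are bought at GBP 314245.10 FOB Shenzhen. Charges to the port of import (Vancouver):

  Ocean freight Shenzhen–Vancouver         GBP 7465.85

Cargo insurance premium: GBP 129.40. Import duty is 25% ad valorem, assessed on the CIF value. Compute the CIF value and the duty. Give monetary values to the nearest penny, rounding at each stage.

CIF value: GBP 321840.35; import duty: GBP 80460.09

CIF = FOB price + freight + insurance
CIF = 314245.10 + 7465.85 + 129.40 = 321840.35
Import duty = 321840.35 × 25% = 80460.09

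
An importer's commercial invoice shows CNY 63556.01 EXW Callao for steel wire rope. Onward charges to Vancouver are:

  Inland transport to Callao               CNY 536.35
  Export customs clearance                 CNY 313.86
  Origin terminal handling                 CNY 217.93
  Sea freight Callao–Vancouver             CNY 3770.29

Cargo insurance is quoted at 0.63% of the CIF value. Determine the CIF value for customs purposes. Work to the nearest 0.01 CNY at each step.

CIF value: CNY 68828.06

Let C be the CIF value. C = EXW price + pre-shipment costs + freight + 0.63% × C
C − 0.63% × C = 63556.01 + 536.35 + 313.86 + 217.93 + 3770.29
0.9937 × C = 68394.44
C = 68394.44 / 0.9937 = 68828.06
Insurance premium = 0.63% × 68828.06 = 433.62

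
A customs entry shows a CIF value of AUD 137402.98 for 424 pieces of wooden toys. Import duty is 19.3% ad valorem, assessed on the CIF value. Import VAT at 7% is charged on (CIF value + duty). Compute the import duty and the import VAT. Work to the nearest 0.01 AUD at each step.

Import duty: AUD 26518.78; import VAT: AUD 11474.52

Import duty = 137402.98 × 19.3% = 26518.78
VAT base = CIF + duty = 137402.98 + 26518.78 = 163921.76
Import VAT = 163921.76 × 7% = 11474.52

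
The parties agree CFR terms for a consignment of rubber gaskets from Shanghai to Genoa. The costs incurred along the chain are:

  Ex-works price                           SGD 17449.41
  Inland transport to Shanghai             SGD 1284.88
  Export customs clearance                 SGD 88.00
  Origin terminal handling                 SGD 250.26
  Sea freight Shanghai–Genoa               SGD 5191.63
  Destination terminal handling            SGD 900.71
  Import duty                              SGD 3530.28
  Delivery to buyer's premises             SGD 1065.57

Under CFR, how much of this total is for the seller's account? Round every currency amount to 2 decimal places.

Seller's account: SGD 24264.18

CFR: the seller pays costs through ocean freight to the destination port, but not insurance.
Seller's account: goods 17449.41 + inland to port 1284.88 + export clearance 88.00 + origin terminal 250.26 + freight 5191.63 = 24264.18
Buyer's account: destination terminal 900.71 + duty 3530.28 + delivery 1065.57 = 5496.56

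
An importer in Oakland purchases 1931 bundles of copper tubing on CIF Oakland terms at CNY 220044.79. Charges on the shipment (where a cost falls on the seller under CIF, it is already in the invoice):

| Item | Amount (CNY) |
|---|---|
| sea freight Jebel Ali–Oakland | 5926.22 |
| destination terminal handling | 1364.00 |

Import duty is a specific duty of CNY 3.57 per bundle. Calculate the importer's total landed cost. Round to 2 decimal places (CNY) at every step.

Total landed cost: CNY 228302.46

CIF: the seller pays costs through ocean freight and marine insurance to the destination port.
Already in the invoice (seller's account under CIF): freight — exclude.
The CIF price already equals the CIF value: 220044.79
Import duty = 1931 × 3.57 = 6893.67
Buyer bears: destination terminal 1364.00 + duty 6893.67 = 8257.67
Landed cost = invoice 220044.79 + 8257.67 = 228302.46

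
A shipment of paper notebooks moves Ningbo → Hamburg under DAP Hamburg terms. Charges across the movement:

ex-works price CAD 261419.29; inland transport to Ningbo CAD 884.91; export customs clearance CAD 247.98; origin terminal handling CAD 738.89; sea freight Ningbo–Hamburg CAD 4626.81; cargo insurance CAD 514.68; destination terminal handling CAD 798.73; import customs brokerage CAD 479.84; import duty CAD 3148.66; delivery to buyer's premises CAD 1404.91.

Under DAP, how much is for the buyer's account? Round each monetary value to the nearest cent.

Buyer's account: CAD 3628.50

DAP: the seller bears all costs to the named destination except import duty and clearance.
Seller's account: goods 261419.29 + inland to port 884.91 + export clearance 247.98 + origin terminal 738.89 + freight 4626.81 + insurance 514.68 + destination terminal 798.73 + delivery 1404.91 = 270636.20
Buyer's account: brokerage 479.84 + duty 3148.66 = 3628.50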